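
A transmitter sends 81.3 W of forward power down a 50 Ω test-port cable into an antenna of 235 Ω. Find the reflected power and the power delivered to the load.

P_reflected ≈ 34.3 W; P_delivered ≈ 47 W

Γ = (235 − 50)/(235 + 50) = 0.649
|Γ|² = 0.421
P_refl = |Γ|²·P_inc = 34.3 W, P_del = (1 − |Γ|²)·P_inc = 47 W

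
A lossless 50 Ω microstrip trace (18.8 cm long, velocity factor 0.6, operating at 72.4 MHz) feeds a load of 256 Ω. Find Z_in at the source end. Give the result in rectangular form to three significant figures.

Z_in ≈ 40.8 − j81.7 Ω

λ = v/f = 0.6·c / 72.4 MHz = 2.49 m
βl = 2π·l/λ = 2π × 0.0756 = 27.2°
tan(βl) = tan(27.2°) = 0.514
Z_in = Z_0·(Z_L + jZ_0·tanβl)/(Z_0 + jZ_L·tanβl)
     = 50·(256 + j25.7)/(50 + j132)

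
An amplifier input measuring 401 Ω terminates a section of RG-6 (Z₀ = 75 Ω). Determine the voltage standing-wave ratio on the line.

VSWR ≈ 5.35

Γ = (401 − 75)/(401 + 75) = 0.685
VSWR = (1 + 0.685)/(1 − 0.685)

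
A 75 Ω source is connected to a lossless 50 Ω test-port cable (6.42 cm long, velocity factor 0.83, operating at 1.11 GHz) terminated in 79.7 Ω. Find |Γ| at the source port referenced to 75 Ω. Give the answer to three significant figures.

|Γ| ≈ 0.401

λ = v/f = 0.83·c / 1.11 GHz = 0.224 m
βl = 2π·l/λ = 2π × 0.286 = 103°
tan(βl) = -4.32
Z_in = Z_0·(Z_L + jZ_0·tanβl)/(Z_0 + jZ_L·tanβl) = 32.4 + j6.87 Ω
Γ_s = (Z_in − Z_s)/(Z_in + Z_s) = (-42.6 + j6.87)/(107 + j6.87), |Γ_s| = 0.401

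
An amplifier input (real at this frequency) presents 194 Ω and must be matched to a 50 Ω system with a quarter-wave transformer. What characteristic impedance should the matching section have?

Z_qwt ≈ 98.5 Ω

Z_qwt = √(Z_0·R_L) = √(50 × 194) = √9700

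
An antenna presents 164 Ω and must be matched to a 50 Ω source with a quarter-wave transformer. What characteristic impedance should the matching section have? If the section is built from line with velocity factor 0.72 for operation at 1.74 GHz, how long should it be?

Z_qwt ≈ 90.6 Ω; length ≈ 3.1 cm

Z_qwt = √(Z_0·R_L) = √(50 × 164) = √8200
λ = 0.72·c/f = 0.124 m, so l = λ/4 = 0.031 m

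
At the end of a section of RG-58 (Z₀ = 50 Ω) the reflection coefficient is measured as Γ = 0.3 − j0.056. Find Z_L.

Z_L = Z_0·(1 + Γ)/(1 − Γ) = 50·(1.3 − j0.056)/(0.7 + j0.056)

Z_L ≈ 91.9 − j11.4 Ω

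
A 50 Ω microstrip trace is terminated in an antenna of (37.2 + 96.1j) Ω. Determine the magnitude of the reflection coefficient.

|Γ| ≈ 0.747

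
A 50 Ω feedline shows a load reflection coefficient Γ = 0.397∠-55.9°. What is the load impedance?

Z_L ≈ 59.1 − j46.1 Ω

Z_L = Z_0·(1 + Γ)/(1 − Γ) = 50·(1.22 − j0.329)/(0.777 + j0.329)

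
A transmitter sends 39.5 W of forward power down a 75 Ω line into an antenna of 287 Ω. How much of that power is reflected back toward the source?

P_reflected ≈ 13.5 W

Γ = (287 − 75)/(287 + 75) = 0.586
|Γ|² = 0.343
P_refl = |Γ|²·P_inc = 13.5 W, P_del = (1 − |Γ|²)·P_inc = 26 W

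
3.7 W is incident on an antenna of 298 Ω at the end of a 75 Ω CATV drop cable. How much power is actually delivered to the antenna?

P_delivered ≈ 2.38 W

Γ = (298 − 75)/(298 + 75) = 0.598
|Γ|² = 0.357
P_refl = |Γ|²·P_inc = 1.32 W, P_del = (1 − |Γ|²)·P_inc = 2.38 W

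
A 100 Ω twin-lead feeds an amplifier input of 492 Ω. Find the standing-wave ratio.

Γ = (492 − 100)/(492 + 100) = 0.662
VSWR = (1 + 0.662)/(1 − 0.662)

VSWR ≈ 4.92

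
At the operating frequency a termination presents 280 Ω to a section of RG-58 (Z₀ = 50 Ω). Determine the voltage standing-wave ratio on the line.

Γ = (280 − 50)/(280 + 50) = 0.697
VSWR = (1 + 0.697)/(1 − 0.697)

VSWR ≈ 5.6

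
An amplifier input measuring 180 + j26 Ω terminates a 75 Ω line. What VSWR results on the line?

VSWR ≈ 2.46

Γ = (Z_L − Z_0)/(Z_L + Z_0) = (105 + j26)/(255 + j26)
|Γ| = 108/256 = 0.422
VSWR = (1 + |Γ|)/(1 − |Γ|) = 1.42/0.578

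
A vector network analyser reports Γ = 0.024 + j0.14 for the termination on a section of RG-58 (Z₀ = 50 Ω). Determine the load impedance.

Z_L ≈ 50.4 + j14.4 Ω

Z_L = Z_0·(1 + Γ)/(1 − Γ) = 50·(1.02 + j0.14)/(0.976 − j0.14)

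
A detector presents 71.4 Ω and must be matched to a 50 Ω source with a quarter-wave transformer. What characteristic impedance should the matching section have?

Z_qwt ≈ 59.7 Ω

Z_qwt = √(Z_0·R_L) = √(50 × 71.4) = √3570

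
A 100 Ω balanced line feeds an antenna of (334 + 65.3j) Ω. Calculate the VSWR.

Γ = (Z_L − Z_0)/(Z_L + Z_0) = (234 + j65.3)/(434 + j65.3)
|Γ| = 243/439 = 0.554
VSWR = (1 + |Γ|)/(1 − |Γ|) = 1.55/0.446

VSWR ≈ 3.48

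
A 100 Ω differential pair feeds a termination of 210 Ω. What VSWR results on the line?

VSWR ≈ 2.1

Γ = (210 − 100)/(210 + 100) = 0.355
VSWR = (1 + 0.355)/(1 − 0.355)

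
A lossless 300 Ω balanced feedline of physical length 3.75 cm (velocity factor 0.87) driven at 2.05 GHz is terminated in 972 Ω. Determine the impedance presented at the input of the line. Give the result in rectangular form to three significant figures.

λ = v/f = 0.87·c / 2.05 GHz = 0.127 m
βl = 2π·l/λ = 2π × 0.295 = 106°
tan(βl) = tan(106°) = -3.48
Z_in = Z_0·(Z_L + jZ_0·tanβl)/(Z_0 + jZ_L·tanβl)
     = 300·(972 − j1040)/(300 − j3380)

Z_in ≈ 99.5 + j77.4 Ω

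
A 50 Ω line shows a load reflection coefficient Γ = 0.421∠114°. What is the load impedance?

Z_L ≈ 27.1 + j25.3 Ω

Z_L = Z_0·(1 + Γ)/(1 − Γ) = 50·(0.829 + j0.385)/(1.17 − j0.385)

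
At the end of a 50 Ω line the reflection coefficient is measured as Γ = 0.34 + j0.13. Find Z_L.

Z_L = Z_0·(1 + Γ)/(1 − Γ) = 50·(1.34 + j0.13)/(0.66 − j0.13)

Z_L ≈ 95.9 + j28.7 Ω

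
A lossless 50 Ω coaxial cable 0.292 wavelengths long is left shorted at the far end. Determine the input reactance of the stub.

X_in ≈ -185 Ω (capacitive)

βl = 2π × 0.292 = 105°
tan(βl) = -3.7
For a shorted stub, Z_in = jZ_0·tan(βl)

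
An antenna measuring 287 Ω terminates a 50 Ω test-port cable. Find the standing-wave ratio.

Γ = (287 − 50)/(287 + 50) = 0.703
VSWR = (1 + 0.703)/(1 − 0.703)

VSWR ≈ 5.74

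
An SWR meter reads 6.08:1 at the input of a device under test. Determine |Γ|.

|Γ| = (S − 1)/(S + 1) = (6.08 − 1)/(6.08 + 1) = 5.08/7.08

|Γ| ≈ 0.718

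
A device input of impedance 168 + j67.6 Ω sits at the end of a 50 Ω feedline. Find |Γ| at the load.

|Γ| ≈ 0.596

Γ = (Z_L − Z_0)/(Z_L + Z_0) = (118 + j67.6)/(218 + j67.6)
|Γ| = 136/228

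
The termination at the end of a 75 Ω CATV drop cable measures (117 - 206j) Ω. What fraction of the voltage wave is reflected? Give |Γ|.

Γ = (Z_L − Z_0)/(Z_L + Z_0) = (42 − j206)/(192 − j206)
|Γ| = 210/282

|Γ| ≈ 0.747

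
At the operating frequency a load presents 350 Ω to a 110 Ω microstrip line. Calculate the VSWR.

Γ = (350 − 110)/(350 + 110) = 0.522
VSWR = (1 + 0.522)/(1 − 0.522)

VSWR ≈ 3.18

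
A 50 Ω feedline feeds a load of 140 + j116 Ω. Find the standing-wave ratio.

VSWR ≈ 4.87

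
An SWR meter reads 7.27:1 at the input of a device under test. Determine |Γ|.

|Γ| = (S − 1)/(S + 1) = (7.27 − 1)/(7.27 + 1) = 6.27/8.27

|Γ| ≈ 0.758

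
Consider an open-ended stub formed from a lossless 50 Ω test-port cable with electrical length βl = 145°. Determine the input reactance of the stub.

X_in ≈ 71.4 Ω (inductive)

tan(βl) = -0.7
For an open-ended stub, Z_in = −jZ_0·cot(βl) = −jZ_0/tan(βl)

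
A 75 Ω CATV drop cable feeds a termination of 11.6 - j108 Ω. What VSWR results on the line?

Γ = (Z_L − Z_0)/(Z_L + Z_0) = (-63.4 − j108)/(86.6 − j108)
|Γ| = 125/138 = 0.905
VSWR = (1 + |Γ|)/(1 − |Γ|) = 1.9/0.0953

VSWR ≈ 20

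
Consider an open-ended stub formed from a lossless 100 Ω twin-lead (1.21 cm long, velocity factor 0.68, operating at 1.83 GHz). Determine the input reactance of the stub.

X_in ≈ -123 Ω (capacitive)

λ = v/f = 0.68·c / 1.83 GHz = 0.111 m
βl = 2π·l/λ = 2π × 0.109 = 39.1°
tan(βl) = 0.812
For an open-ended stub, Z_in = −jZ_0·cot(βl) = −jZ_0/tan(βl)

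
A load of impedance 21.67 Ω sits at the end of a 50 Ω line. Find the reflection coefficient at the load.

Γ = (Z_L − Z_0)/(Z_L + Z_0) = (21.67 − 50)/(21.67 + 50) = -28.33/71.67

Γ = -0.395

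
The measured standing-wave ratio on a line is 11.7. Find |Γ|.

|Γ| ≈ 0.843

|Γ| = (S − 1)/(S + 1) = (11.7 − 1)/(11.7 + 1) = 10.7/12.7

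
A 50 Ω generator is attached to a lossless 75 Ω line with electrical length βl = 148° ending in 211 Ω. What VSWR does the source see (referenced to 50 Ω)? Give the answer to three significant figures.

VSWR ≈ 3.6

tan(βl) = -0.625
Z_in = Z_0·(Z_L + jZ_0·tanβl)/(Z_0 + jZ_L·tanβl) = 71.7 + j79.2 Ω
Γ_s = (Z_in − Z_s)/(Z_in + Z_s) = (21.7 + j79.2)/(122 + j79.2), |Γ_s| = 0.566
VSWR = (1 + |Γ_s|)/(1 − |Γ_s|)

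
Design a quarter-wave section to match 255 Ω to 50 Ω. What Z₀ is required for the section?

Z_qwt ≈ 113 Ω

Z_qwt = √(Z_0·R_L) = √(50 × 255) = √12750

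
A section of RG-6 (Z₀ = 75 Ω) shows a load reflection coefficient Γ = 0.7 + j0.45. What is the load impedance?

Z_L = Z_0·(1 + Γ)/(1 − Γ) = 75·(1.7 + j0.45)/(0.3 − j0.45)

Z_L ≈ 78.8 + j231 Ω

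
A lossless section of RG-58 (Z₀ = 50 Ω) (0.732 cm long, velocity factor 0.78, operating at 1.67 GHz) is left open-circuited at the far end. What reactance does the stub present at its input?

λ = v/f = 0.78·c / 1.67 GHz = 0.14 m
βl = 2π·l/λ = 2π × 0.0522 = 18.8°
tan(βl) = 0.341
For an open-circuited stub, Z_in = −jZ_0·cot(βl) = −jZ_0/tan(βl)

X_in ≈ -147 Ω (capacitive)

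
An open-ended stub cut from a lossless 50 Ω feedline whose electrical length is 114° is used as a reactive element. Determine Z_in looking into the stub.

Z_in ≈ +j22.3 Ω

tan(βl) = -2.25
For an open-ended stub, Z_in = −jZ_0·cot(βl) = −jZ_0/tan(βl)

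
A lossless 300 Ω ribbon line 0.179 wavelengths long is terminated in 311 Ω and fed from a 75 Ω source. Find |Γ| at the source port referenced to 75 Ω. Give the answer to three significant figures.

βl = 2π × 0.179 = 64.4°
tan(βl) = 2.09
Z_in = Z_0·(Z_L + jZ_0·tanβl)/(Z_0 + jZ_L·tanβl) = 293 − j8.22 Ω
Γ_s = (Z_in − Z_s)/(Z_in + Z_s) = (218 − j8.22)/(368 − j8.22), |Γ_s| = 0.593

|Γ| ≈ 0.593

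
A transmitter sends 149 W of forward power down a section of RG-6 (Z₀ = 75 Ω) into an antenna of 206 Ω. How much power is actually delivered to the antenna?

Γ = (206 − 75)/(206 + 75) = 0.466
|Γ|² = 0.217
P_refl = |Γ|²·P_inc = 32.4 W, P_del = (1 − |Γ|²)·P_inc = 117 W

P_delivered ≈ 117 W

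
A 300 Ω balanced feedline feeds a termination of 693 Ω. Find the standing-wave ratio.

VSWR ≈ 2.31

Γ = (693 − 300)/(693 + 300) = 0.396
VSWR = (1 + 0.396)/(1 − 0.396)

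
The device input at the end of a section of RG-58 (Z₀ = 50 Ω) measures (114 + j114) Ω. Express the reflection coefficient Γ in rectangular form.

Γ = (Z_L − Z_0)/(Z_L + Z_0) = (64 + j114)/(164 + j114)

Γ ≈ 0.589 + j0.286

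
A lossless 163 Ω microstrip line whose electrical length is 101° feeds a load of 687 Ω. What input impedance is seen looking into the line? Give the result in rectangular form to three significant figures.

tan(βl) = tan(101°) = -5.14
Z_in = Z_0·(Z_L + jZ_0·tanβl)/(Z_0 + jZ_L·tanβl)
     = 163·(687 − j839)/(163 − j3530)

Z_in ≈ 40.1 + j29.8 Ω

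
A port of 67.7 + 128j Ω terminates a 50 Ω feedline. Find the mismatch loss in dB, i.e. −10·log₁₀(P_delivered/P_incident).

Γ = (17.7 + j128)/(117.7 + j128), |Γ| = 0.743
|Γ|² = 0.552, so P_del/P_inc = 1 − |Γ|² = 0.448
ML = −10·log₁₀(1 − |Γ|²)

mismatch loss ≈ 3.49 dB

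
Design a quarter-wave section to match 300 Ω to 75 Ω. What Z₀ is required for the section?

Z_qwt = √(Z_0·R_L) = √(75 × 300) = √22500

Z_qwt ≈ 150 Ω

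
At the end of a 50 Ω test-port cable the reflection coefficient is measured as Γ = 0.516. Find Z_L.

Z_L ≈ 157 Ω

Z_L = Z_0·(1 + Γ)/(1 − Γ) = 50·(1.52)/(0.484)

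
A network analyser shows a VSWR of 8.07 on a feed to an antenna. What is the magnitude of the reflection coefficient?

|Γ| ≈ 0.779

|Γ| = (S − 1)/(S + 1) = (8.07 − 1)/(8.07 + 1) = 7.07/9.07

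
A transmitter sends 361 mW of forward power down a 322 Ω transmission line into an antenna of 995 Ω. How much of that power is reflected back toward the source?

P_reflected ≈ 94.3 mW

Γ = (995 − 322)/(995 + 322) = 0.511
|Γ|² = 0.261
P_refl = |Γ|²·P_inc = 94.3 mW, P_del = (1 − |Γ|²)·P_inc = 267 mW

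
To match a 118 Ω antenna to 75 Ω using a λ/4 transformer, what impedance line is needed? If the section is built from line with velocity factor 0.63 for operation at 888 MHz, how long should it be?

Z_qwt ≈ 94.1 Ω; length ≈ 5.32 cm

Z_qwt = √(Z_0·R_L) = √(75 × 118) = √8850
λ = 0.63·c/f = 0.213 m, so l = λ/4 = 0.0532 m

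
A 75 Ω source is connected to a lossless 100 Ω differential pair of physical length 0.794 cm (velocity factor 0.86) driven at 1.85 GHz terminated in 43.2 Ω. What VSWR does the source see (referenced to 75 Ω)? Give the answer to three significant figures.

λ = v/f = 0.86·c / 1.85 GHz = 0.139 m
βl = 2π·l/λ = 2π × 0.0569 = 20.5°
tan(βl) = 0.374
Z_in = Z_0·(Z_L + jZ_0·tanβl)/(Z_0 + jZ_L·tanβl) = 48 + j29.6 Ω
Γ_s = (Z_in − Z_s)/(Z_in + Z_s) = (-27 + j29.6)/(123 + j29.6), |Γ_s| = 0.317
VSWR = (1 + |Γ_s|)/(1 − |Γ_s|)

VSWR ≈ 1.93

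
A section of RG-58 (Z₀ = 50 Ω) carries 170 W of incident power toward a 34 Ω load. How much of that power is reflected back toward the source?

P_reflected ≈ 6.17 W

Γ = (34 − 50)/(34 + 50) = -0.19
|Γ|² = 0.0363
P_refl = |Γ|²·P_inc = 6.17 W, P_del = (1 − |Γ|²)·P_inc = 164 W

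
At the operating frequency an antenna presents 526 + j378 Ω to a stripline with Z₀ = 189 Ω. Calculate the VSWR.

Γ = (Z_L − Z_0)/(Z_L + Z_0) = (337 + j378)/(715 + j378)
|Γ| = 506/809 = 0.626
VSWR = (1 + |Γ|)/(1 − |Γ|) = 1.63/0.374

VSWR ≈ 4.35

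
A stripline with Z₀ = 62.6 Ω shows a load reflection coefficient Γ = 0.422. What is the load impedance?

Z_L = Z_0·(1 + Γ)/(1 − Γ) = 62.6·(1.42)/(0.578)

Z_L ≈ 154 Ω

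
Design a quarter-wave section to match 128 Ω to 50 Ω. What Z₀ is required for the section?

Z_qwt = √(Z_0·R_L) = √(50 × 128) = √6400

Z_qwt ≈ 80 Ω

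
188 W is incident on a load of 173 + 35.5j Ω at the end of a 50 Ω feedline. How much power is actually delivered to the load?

P_delivered ≈ 128 W

|Γ| = |(123 + j35.5)/(223 + j35.5)| = 0.567
|Γ|² = 0.321
P_refl = |Γ|²·P_inc = 60.4 W, P_del = (1 − |Γ|²)·P_inc = 128 W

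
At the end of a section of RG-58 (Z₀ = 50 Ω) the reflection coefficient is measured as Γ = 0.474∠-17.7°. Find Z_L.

Z_L ≈ 121 − j44.8 Ω

Z_L = Z_0·(1 + Γ)/(1 − Γ) = 50·(1.45 − j0.144)/(0.548 + j0.144)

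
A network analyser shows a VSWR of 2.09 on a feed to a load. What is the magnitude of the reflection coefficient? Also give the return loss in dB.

|Γ| ≈ 0.353; return loss ≈ 9.05 dB

|Γ| = (S − 1)/(S + 1) = (2.09 − 1)/(2.09 + 1) = 1.09/3.09
RL = −20·log₁₀|Γ| = −20·log₁₀(0.353)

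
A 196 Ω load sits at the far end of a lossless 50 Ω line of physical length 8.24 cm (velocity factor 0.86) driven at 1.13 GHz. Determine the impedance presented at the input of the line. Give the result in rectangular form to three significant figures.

Z_in ≈ 20.7 + j37.4 Ω

λ = v/f = 0.86·c / 1.13 GHz = 0.228 m
βl = 2π·l/λ = 2π × 0.361 = 130°
tan(βl) = tan(130°) = -1.19
Z_in = Z_0·(Z_L + jZ_0·tanβl)/(Z_0 + jZ_L·tanβl)
     = 50·(196 − j59.7)/(50 − j234)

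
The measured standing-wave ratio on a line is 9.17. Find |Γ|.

|Γ| ≈ 0.803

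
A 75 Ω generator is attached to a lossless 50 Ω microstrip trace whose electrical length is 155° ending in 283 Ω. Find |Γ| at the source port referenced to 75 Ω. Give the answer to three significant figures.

tan(βl) = -0.466
Z_in = Z_0·(Z_L + jZ_0·tanβl)/(Z_0 + jZ_L·tanβl) = 43.3 + j90.8 Ω
Γ_s = (Z_in − Z_s)/(Z_in + Z_s) = (-31.7 + j90.8)/(118 + j90.8), |Γ_s| = 0.645

|Γ| ≈ 0.645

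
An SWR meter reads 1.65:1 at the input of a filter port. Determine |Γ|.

|Γ| = (S − 1)/(S + 1) = (1.65 − 1)/(1.65 + 1) = 0.65/2.65

|Γ| ≈ 0.245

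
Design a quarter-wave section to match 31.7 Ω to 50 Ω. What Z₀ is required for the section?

Z_qwt = √(Z_0·R_L) = √(50 × 31.7) = √1585

Z_qwt ≈ 39.8 Ω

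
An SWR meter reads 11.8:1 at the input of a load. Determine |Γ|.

|Γ| ≈ 0.844

|Γ| = (S − 1)/(S + 1) = (11.8 − 1)/(11.8 + 1) = 10.8/12.8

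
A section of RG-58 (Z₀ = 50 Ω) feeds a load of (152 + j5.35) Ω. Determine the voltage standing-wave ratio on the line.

Γ = (Z_L − Z_0)/(Z_L + Z_0) = (102 + j5.35)/(202 + j5.35)
|Γ| = 102/202 = 0.505
VSWR = (1 + |Γ|)/(1 − |Γ|) = 1.51/0.495

VSWR ≈ 3.04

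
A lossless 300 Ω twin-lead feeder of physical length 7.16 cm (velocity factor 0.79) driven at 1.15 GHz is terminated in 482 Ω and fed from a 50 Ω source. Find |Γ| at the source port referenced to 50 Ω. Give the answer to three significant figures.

|Γ| ≈ 0.703

λ = v/f = 0.79·c / 1.15 GHz = 0.206 m
βl = 2π·l/λ = 2π × 0.347 = 125°
tan(βl) = -1.42
Z_in = Z_0·(Z_L + jZ_0·tanβl)/(Z_0 + jZ_L·tanβl) = 234 + j108 Ω
Γ_s = (Z_in − Z_s)/(Z_in + Z_s) = (184 + j108)/(284 + j108), |Γ_s| = 0.703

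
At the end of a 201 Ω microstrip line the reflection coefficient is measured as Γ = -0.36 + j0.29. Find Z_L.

Z_L = Z_0·(1 + Γ)/(1 − Γ) = 201·(0.64 + j0.29)/(1.36 − j0.29)

Z_L ≈ 81.7 + j60.3 Ω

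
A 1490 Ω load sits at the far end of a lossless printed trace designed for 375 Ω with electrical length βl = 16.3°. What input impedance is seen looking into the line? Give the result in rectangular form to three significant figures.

tan(βl) = tan(16.3°) = 0.292
Z_in = Z_0·(Z_L + jZ_0·tanβl)/(Z_0 + jZ_L·tanβl)
     = 375·(1490 + j110)/(375 + j436)

Z_in ≈ 688 − j690 Ω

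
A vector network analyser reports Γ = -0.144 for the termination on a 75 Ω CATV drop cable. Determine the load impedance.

Z_L ≈ 56.1 Ω

Z_L = Z_0·(1 + Γ)/(1 − Γ) = 75·(0.856)/(1.14)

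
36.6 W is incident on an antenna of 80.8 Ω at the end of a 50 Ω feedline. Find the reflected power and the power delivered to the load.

Γ = (80.8 − 50)/(80.8 + 50) = 0.235
|Γ|² = 0.0554
P_refl = |Γ|²·P_inc = 2.03 W, P_del = (1 − |Γ|²)·P_inc = 34.6 W

P_reflected ≈ 2.03 W; P_delivered ≈ 34.6 W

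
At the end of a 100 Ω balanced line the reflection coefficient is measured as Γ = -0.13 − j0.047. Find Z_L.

Z_L ≈ 76.7 − j7.35 Ω

Z_L = Z_0·(1 + Γ)/(1 − Γ) = 100·(0.87 − j0.047)/(1.13 + j0.047)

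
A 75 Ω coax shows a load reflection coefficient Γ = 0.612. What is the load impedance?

Z_L = Z_0·(1 + Γ)/(1 − Γ) = 75·(1.61)/(0.388)

Z_L ≈ 312 Ω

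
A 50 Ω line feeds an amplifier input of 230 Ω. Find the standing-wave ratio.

VSWR ≈ 4.6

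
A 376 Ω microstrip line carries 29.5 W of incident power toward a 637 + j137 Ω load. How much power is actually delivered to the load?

|Γ| = |(261 + j137)/(1013 + j137)| = 0.288
|Γ|² = 0.0832
P_refl = |Γ|²·P_inc = 2.45 W, P_del = (1 − |Γ|²)·P_inc = 27 W

P_delivered ≈ 27 W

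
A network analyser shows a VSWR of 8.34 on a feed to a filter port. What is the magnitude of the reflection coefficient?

|Γ| ≈ 0.786

|Γ| = (S − 1)/(S + 1) = (8.34 − 1)/(8.34 + 1) = 7.34/9.34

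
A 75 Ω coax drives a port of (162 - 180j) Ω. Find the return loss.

Γ = (87 − j180)/(237 − j180), |Γ| = 0.672
RL = −20·log₁₀|Γ| = −20·log₁₀(0.672)

RL ≈ 3.46 dB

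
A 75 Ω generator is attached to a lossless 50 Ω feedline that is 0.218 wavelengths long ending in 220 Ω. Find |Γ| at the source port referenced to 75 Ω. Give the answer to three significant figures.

βl = 2π × 0.218 = 78.5°
tan(βl) = 4.91
Z_in = Z_0·(Z_L + jZ_0·tanβl)/(Z_0 + jZ_L·tanβl) = 11.8 − j9.64 Ω
Γ_s = (Z_in − Z_s)/(Z_in + Z_s) = (-63.2 − j9.64)/(86.8 − j9.64), |Γ_s| = 0.732

|Γ| ≈ 0.732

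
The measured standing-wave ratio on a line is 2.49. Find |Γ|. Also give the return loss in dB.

|Γ| = (S − 1)/(S + 1) = (2.49 − 1)/(2.49 + 1) = 1.49/3.49
RL = −20·log₁₀|Γ| = −20·log₁₀(0.427)

|Γ| ≈ 0.427; return loss ≈ 7.39 dB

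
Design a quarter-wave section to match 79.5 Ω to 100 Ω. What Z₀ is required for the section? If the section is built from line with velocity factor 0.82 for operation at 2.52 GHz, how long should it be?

Z_qwt ≈ 89.2 Ω; length ≈ 2.44 cm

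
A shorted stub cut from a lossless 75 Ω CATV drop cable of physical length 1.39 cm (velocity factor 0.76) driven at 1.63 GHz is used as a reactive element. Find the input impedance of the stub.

λ = v/f = 0.76·c / 1.63 GHz = 0.14 m
βl = 2π·l/λ = 2π × 0.0994 = 35.8°
tan(βl) = 0.721
For a shorted stub, Z_in = jZ_0·tan(βl)

Z_in ≈ +j54 Ω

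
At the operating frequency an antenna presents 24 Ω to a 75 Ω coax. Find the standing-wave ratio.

VSWR ≈ 3.12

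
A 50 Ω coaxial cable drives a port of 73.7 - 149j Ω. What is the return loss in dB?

RL ≈ 2.17 dB

Γ = (23.7 − j149)/(123.7 − j149), |Γ| = 0.779
RL = −20·log₁₀|Γ| = −20·log₁₀(0.779)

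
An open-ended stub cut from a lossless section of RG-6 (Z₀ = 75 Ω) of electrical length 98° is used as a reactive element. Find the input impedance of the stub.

tan(βl) = -7.12
For an open-ended stub, Z_in = −jZ_0·cot(βl) = −jZ_0/tan(βl)

Z_in ≈ +j10.5 Ω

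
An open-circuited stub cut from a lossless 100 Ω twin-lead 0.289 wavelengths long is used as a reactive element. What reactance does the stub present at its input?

βl = 2π × 0.289 = 104°
tan(βl) = -4
For an open-circuited stub, Z_in = −jZ_0·cot(βl) = −jZ_0/tan(βl)

X_in ≈ 25 Ω (inductive)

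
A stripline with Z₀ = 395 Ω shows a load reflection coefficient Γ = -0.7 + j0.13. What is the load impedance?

Z_L = Z_0·(1 + Γ)/(1 − Γ) = 395·(0.3 + j0.13)/(1.7 − j0.13)

Z_L ≈ 67 + j35.3 Ω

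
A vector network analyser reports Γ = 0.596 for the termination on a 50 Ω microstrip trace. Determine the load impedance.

Z_L ≈ 198 Ω

Z_L = Z_0·(1 + Γ)/(1 − Γ) = 50·(1.6)/(0.404)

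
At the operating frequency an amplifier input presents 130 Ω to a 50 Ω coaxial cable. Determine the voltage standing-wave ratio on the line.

For a purely resistive load, VSWR = R_L/Z_0 or Z_0/R_L (whichever > 1) = 130/50

VSWR ≈ 2.6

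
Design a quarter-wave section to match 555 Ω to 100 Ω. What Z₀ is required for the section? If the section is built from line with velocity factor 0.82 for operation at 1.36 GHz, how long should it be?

Z_qwt ≈ 236 Ω; length ≈ 4.52 cm

Z_qwt = √(Z_0·R_L) = √(100 × 555) = √55500
λ = 0.82·c/f = 0.181 m, so l = λ/4 = 0.0452 m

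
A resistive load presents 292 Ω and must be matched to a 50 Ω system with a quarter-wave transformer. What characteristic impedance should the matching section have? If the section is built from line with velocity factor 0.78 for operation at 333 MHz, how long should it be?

Z_qwt = √(Z_0·R_L) = √(50 × 292) = √14600
λ = 0.78·c/f = 0.703 m, so l = λ/4 = 0.176 m

Z_qwt ≈ 121 Ω; length ≈ 17.6 cm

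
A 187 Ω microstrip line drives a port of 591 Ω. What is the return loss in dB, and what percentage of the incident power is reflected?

Γ = (591 − 187)/(591 + 187) = 0.519
RL = −20·log₁₀(0.519) = 5.69 dB
P_refl/P_inc = |Γ|² = 0.27

RL ≈ 5.69 dB; 27% of incident power reflected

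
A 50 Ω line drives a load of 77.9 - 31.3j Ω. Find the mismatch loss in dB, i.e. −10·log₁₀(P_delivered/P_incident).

mismatch loss ≈ 0.464 dB

Γ = (27.9 − j31.3)/(127.9 − j31.3), |Γ| = 0.318
|Γ|² = 0.101, so P_del/P_inc = 1 − |Γ|² = 0.899
ML = −10·log₁₀(1 − |Γ|²)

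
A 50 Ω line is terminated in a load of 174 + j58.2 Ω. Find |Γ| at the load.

Γ = (Z_L − Z_0)/(Z_L + Z_0) = (124 + j58.2)/(224 + j58.2)
|Γ| = 137/231

|Γ| ≈ 0.592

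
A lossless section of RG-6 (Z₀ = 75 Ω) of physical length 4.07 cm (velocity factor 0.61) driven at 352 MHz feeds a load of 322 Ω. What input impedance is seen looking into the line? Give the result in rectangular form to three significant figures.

λ = v/f = 0.61·c / 352 MHz = 0.52 m
βl = 2π·l/λ = 2π × 0.0783 = 28.2°
tan(βl) = tan(28.2°) = 0.536
Z_in = Z_0·(Z_L + jZ_0·tanβl)/(Z_0 + jZ_L·tanβl)
     = 75·(322 + j40.2)/(75 + j173)

Z_in ≈ 65.9 − j111 Ω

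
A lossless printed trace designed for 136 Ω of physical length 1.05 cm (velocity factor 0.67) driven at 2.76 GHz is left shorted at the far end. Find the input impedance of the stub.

λ = v/f = 0.67·c / 2.76 GHz = 0.0728 m
βl = 2π·l/λ = 2π × 0.144 = 51.9°
tan(βl) = 1.28
For a shorted stub, Z_in = jZ_0·tan(βl)

Z_in ≈ +j173 Ω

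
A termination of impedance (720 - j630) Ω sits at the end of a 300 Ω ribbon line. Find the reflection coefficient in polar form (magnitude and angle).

Γ = (Z_L − Z_0)/(Z_L + Z_0) = (420 − j630)/(1020 − j630)
|Γ| = 757/1200 = 0.632

Γ ≈ 0.632 ∠ -24.6°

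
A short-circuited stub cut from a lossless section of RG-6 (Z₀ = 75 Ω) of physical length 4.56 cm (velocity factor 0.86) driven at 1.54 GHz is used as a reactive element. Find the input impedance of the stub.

Z_in ≈ −j535 Ω

λ = v/f = 0.86·c / 1.54 GHz = 0.168 m
βl = 2π·l/λ = 2π × 0.272 = 98°
tan(βl) = -7.13
For a short-circuited stub, Z_in = jZ_0·tan(βl)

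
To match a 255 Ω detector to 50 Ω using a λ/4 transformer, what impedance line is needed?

Z_qwt = √(Z_0·R_L) = √(50 × 255) = √12750

Z_qwt ≈ 113 Ω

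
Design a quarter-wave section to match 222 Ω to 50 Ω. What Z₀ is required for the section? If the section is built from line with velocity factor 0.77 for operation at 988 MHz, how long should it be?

Z_qwt = √(Z_0·R_L) = √(50 × 222) = √11100
λ = 0.77·c/f = 0.234 m, so l = λ/4 = 0.0585 m

Z_qwt ≈ 105 Ω; length ≈ 5.85 cm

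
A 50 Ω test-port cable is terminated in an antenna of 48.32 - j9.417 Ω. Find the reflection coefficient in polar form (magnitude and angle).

Γ ≈ 0.0968 ∠ -94.6°

Γ = (Z_L − Z_0)/(Z_L + Z_0) = (-1.68 − j9.417)/(98.32 − j9.417)
|Γ| = 9.57/98.8 = 0.0968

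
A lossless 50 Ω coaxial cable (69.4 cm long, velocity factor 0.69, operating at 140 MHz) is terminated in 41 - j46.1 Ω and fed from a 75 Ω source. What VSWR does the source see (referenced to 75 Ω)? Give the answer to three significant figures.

λ = v/f = 0.69·c / 140 MHz = 1.48 m
βl = 2π·l/λ = 2π × 0.469 = 169°
tan(βl) = -0.195
Z_in = Z_0·(Z_L + jZ_0·tanβl)/(Z_0 + jZ_L·tanβl) = 60.9 − j56.2 Ω
Γ_s = (Z_in − Z_s)/(Z_in + Z_s) = (-14.1 − j56.2)/(136 − j56.2), |Γ_s| = 0.394
VSWR = (1 + |Γ_s|)/(1 − |Γ_s|)

VSWR ≈ 2.3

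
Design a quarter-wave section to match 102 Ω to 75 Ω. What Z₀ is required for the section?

Z_qwt ≈ 87.5 Ω

Z_qwt = √(Z_0·R_L) = √(75 × 102) = √7650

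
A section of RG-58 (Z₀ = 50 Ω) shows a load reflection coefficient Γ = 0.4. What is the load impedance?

Z_L ≈ 117 Ω

Z_L = Z_0·(1 + Γ)/(1 − Γ) = 50·(1.4)/(0.6)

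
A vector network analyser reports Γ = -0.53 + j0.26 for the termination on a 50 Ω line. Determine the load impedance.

Z_L ≈ 13.5 + j10.8 Ω

Z_L = Z_0·(1 + Γ)/(1 − Γ) = 50·(0.47 + j0.26)/(1.53 − j0.26)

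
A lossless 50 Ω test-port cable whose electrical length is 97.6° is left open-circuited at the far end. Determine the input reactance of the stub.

X_in ≈ 6.67 Ω (inductive)

tan(βl) = -7.49
For an open-circuited stub, Z_in = −jZ_0·cot(βl) = −jZ_0/tan(βl)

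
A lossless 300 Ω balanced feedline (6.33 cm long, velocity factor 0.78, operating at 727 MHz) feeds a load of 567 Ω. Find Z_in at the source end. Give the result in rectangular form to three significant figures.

λ = v/f = 0.78·c / 727 MHz = 0.322 m
βl = 2π·l/λ = 2π × 0.197 = 70.8°
tan(βl) = tan(70.8°) = 2.87
Z_in = Z_0·(Z_L + jZ_0·tanβl)/(Z_0 + jZ_L·tanβl)
     = 300·(567 + j861)/(300 + j1630)

Z_in ≈ 172 − j72.8 Ω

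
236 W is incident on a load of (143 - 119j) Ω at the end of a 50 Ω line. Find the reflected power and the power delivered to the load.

|Γ| = |(93 − j119)/(193 − j119)| = 0.666
|Γ|² = 0.444
P_refl = |Γ|²·P_inc = 105 W, P_del = (1 − |Γ|²)·P_inc = 131 W

P_reflected ≈ 105 W; P_delivered ≈ 131 W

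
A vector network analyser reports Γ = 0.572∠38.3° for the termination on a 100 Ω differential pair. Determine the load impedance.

Z_L ≈ 157 + j165 Ω

Z_L = Z_0·(1 + Γ)/(1 − Γ) = 100·(1.45 + j0.355)/(0.551 − j0.355)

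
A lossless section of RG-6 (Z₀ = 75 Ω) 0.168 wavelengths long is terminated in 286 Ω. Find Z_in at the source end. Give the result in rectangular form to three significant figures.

Z_in ≈ 25.4 − j38.7 Ω

βl = 2π × 0.168 = 60.5°
tan(βl) = tan(60.5°) = 1.77
Z_in = Z_0·(Z_L + jZ_0·tanβl)/(Z_0 + jZ_L·tanβl)
     = 75·(286 + j132)/(75 + j505)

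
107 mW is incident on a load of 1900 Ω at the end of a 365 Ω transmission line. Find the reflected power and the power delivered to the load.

P_reflected ≈ 49.1 mW; P_delivered ≈ 57.9 mW

Γ = (1900 − 365)/(1900 + 365) = 0.678
|Γ|² = 0.459
P_refl = |Γ|²·P_inc = 49.1 mW, P_del = (1 − |Γ|²)·P_inc = 57.9 mW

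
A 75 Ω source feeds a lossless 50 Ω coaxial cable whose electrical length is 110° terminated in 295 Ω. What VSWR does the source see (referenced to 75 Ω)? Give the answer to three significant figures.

VSWR ≈ 8.28

tan(βl) = -2.75
Z_in = Z_0·(Z_L + jZ_0·tanβl)/(Z_0 + jZ_L·tanβl) = 9.56 + j17.6 Ω
Γ_s = (Z_in − Z_s)/(Z_in + Z_s) = (-65.4 + j17.6)/(84.6 + j17.6), |Γ_s| = 0.785
VSWR = (1 + |Γ_s|)/(1 − |Γ_s|)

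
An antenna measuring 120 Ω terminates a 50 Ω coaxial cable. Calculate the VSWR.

VSWR ≈ 2.4

Γ = (120 − 50)/(120 + 50) = 0.412
VSWR = (1 + 0.412)/(1 − 0.412)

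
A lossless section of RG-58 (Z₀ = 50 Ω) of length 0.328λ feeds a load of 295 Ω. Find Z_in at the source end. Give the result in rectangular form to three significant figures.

βl = 2π × 0.328 = 118°
tan(βl) = tan(118°) = -1.87
Z_in = Z_0·(Z_L + jZ_0·tanβl)/(Z_0 + jZ_L·tanβl)
     = 50·(295 − j93.7)/(50 − j553)

Z_in ≈ 10.8 + j25.7 Ω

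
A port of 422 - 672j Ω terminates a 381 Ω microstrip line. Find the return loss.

Γ = (41 − j672)/(803 − j672), |Γ| = 0.643
RL = −20·log₁₀|Γ| = −20·log₁₀(0.643)

RL ≈ 3.84 dB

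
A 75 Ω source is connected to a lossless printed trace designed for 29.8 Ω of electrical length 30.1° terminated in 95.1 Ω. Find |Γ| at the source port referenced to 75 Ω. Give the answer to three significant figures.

tan(βl) = 0.58
Z_in = Z_0·(Z_L + jZ_0·tanβl)/(Z_0 + jZ_L·tanβl) = 28.7 − j35.9 Ω
Γ_s = (Z_in − Z_s)/(Z_in + Z_s) = (-46.3 − j35.9)/(104 − j35.9), |Γ_s| = 0.533

|Γ| ≈ 0.533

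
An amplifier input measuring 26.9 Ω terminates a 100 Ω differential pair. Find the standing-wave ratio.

Γ = (26.9 − 100)/(26.9 + 100) = -0.576
VSWR = (1 + 0.576)/(1 − 0.576)

VSWR ≈ 3.72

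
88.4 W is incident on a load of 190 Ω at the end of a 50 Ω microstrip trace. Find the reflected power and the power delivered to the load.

Γ = (190 − 50)/(190 + 50) = 0.583
|Γ|² = 0.34
P_refl = |Γ|²·P_inc = 30.1 W, P_del = (1 − |Γ|²)·P_inc = 58.3 W

P_reflected ≈ 30.1 W; P_delivered ≈ 58.3 W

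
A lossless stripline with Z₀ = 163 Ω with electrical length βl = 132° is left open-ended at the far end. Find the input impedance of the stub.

tan(βl) = -1.11
For an open-ended stub, Z_in = −jZ_0·cot(βl) = −jZ_0/tan(βl)

Z_in ≈ +j147 Ω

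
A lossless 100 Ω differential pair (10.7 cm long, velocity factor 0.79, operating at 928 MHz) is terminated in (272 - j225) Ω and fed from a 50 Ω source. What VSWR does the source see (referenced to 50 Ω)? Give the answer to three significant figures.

λ = v/f = 0.79·c / 928 MHz = 0.255 m
βl = 2π·l/λ = 2π × 0.419 = 151°
tan(βl) = -0.558
Z_in = Z_0·(Z_L + jZ_0·tanβl)/(Z_0 + jZ_L·tanβl) = 150 + j205 Ω
Γ_s = (Z_in − Z_s)/(Z_in + Z_s) = (100 + j205)/(200 + j205), |Γ_s| = 0.796
VSWR = (1 + |Γ_s|)/(1 − |Γ_s|)

VSWR ≈ 8.79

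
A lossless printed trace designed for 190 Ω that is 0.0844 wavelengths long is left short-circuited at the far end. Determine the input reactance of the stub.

βl = 2π × 0.0844 = 30.4°
tan(βl) = 0.586
For a short-circuited stub, Z_in = jZ_0·tan(βl)

X_in ≈ 111 Ω (inductive)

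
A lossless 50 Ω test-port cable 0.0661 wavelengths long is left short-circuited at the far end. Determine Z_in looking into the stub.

Z_in ≈ +j22 Ω

βl = 2π × 0.0661 = 23.8°
tan(βl) = 0.441
For a short-circuited stub, Z_in = jZ_0·tan(βl)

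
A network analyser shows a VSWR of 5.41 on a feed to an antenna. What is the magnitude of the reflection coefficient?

|Γ| ≈ 0.688

|Γ| = (S − 1)/(S + 1) = (5.41 − 1)/(5.41 + 1) = 4.41/6.41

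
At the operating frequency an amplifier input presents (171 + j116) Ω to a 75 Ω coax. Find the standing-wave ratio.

VSWR ≈ 3.48

Γ = (Z_L − Z_0)/(Z_L + Z_0) = (96 + j116)/(246 + j116)
|Γ| = 151/272 = 0.554
VSWR = (1 + |Γ|)/(1 − |Γ|) = 1.55/0.446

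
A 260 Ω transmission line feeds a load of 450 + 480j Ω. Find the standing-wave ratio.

VSWR ≈ 4.03

Γ = (Z_L − Z_0)/(Z_L + Z_0) = (190 + j480)/(710 + j480)
|Γ| = 516/857 = 0.602
VSWR = (1 + |Γ|)/(1 − |Γ|) = 1.6/0.398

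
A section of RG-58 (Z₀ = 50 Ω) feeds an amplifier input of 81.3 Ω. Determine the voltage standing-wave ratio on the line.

Γ = (81.3 − 50)/(81.3 + 50) = 0.238
VSWR = (1 + 0.238)/(1 − 0.238)

VSWR ≈ 1.63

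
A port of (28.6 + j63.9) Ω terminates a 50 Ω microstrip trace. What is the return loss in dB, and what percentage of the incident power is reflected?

RL ≈ 3.54 dB; 44.3% of incident power reflected

Γ = (-21.4 + j63.9)/(78.6 + j63.9), |Γ| = 0.665
RL = −20·log₁₀(0.665) = 3.54 dB
P_refl/P_inc = |Γ|² = 0.443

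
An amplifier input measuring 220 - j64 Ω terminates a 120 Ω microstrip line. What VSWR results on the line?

Γ = (Z_L − Z_0)/(Z_L + Z_0) = (100 − j64)/(340 − j64)
|Γ| = 119/346 = 0.343
VSWR = (1 + |Γ|)/(1 − |Γ|) = 1.34/0.657

VSWR ≈ 2.04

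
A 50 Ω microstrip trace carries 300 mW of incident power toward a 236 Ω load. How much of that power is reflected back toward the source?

P_reflected ≈ 127 mW

Γ = (236 − 50)/(236 + 50) = 0.65
|Γ|² = 0.423
P_refl = |Γ|²·P_inc = 127 mW, P_del = (1 − |Γ|²)·P_inc = 173 mW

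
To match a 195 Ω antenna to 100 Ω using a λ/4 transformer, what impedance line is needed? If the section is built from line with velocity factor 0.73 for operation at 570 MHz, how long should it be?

Z_qwt ≈ 140 Ω; length ≈ 9.61 cm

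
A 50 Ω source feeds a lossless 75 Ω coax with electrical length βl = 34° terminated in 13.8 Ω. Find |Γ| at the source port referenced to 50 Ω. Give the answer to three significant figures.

|Γ| ≈ 0.671

tan(βl) = 0.675
Z_in = Z_0·(Z_L + jZ_0·tanβl)/(Z_0 + jZ_L·tanβl) = 19.8 + j48.1 Ω
Γ_s = (Z_in − Z_s)/(Z_in + Z_s) = (-30.2 + j48.1)/(69.8 + j48.1), |Γ_s| = 0.671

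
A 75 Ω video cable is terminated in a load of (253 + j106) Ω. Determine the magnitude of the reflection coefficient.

Γ = (Z_L − Z_0)/(Z_L + Z_0) = (178 + j106)/(328 + j106)
|Γ| = 207/345

|Γ| ≈ 0.601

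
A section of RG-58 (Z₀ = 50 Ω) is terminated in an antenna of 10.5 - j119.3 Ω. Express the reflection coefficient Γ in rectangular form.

Γ = (Z_L − Z_0)/(Z_L + Z_0) = (-39.5 − j119.3)/(60.5 − j119.3)

Γ ≈ 0.662 − j0.667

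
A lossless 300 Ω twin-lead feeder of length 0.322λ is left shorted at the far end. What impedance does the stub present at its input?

βl = 2π × 0.322 = 116°
tan(βl) = -2.06
For a shorted stub, Z_in = jZ_0·tan(βl)

Z_in ≈ −j617 Ω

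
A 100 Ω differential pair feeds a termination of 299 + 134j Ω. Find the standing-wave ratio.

Γ = (Z_L − Z_0)/(Z_L + Z_0) = (199 + j134)/(399 + j134)
|Γ| = 240/421 = 0.57
VSWR = (1 + |Γ|)/(1 − |Γ|) = 1.57/0.43

VSWR ≈ 3.65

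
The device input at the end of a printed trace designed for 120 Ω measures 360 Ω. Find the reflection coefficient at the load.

Γ = 0.5

Γ = (Z_L − Z_0)/(Z_L + Z_0) = (360 − 120)/(360 + 120) = 240/480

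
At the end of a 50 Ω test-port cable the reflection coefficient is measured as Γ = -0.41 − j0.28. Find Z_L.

Z_L = Z_0·(1 + Γ)/(1 − Γ) = 50·(0.59 − j0.28)/(1.41 + j0.28)

Z_L ≈ 18.2 − j13.5 Ω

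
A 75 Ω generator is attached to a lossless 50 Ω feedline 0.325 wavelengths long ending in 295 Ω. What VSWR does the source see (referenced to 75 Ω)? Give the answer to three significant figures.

βl = 2π × 0.325 = 117°
tan(βl) = -1.96
Z_in = Z_0·(Z_L + jZ_0·tanβl)/(Z_0 + jZ_L·tanβl) = 10.6 + j24.6 Ω
Γ_s = (Z_in − Z_s)/(Z_in + Z_s) = (-64.4 + j24.6)/(85.6 + j24.6), |Γ_s| = 0.774
VSWR = (1 + |Γ_s|)/(1 − |Γ_s|)

VSWR ≈ 7.85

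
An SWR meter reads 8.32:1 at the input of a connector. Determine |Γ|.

|Γ| = (S − 1)/(S + 1) = (8.32 − 1)/(8.32 + 1) = 7.32/9.32

|Γ| ≈ 0.785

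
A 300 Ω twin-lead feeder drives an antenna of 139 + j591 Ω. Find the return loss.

Γ = (-161 + j591)/(439 + j591), |Γ| = 0.832
RL = −20·log₁₀|Γ| = −20·log₁₀(0.832)

RL ≈ 1.6 dB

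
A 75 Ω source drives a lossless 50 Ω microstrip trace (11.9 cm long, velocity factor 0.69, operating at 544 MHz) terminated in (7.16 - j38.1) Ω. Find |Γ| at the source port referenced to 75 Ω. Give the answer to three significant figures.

λ = v/f = 0.69·c / 544 MHz = 0.381 m
βl = 2π·l/λ = 2π × 0.313 = 113°
tan(βl) = -2.4
Z_in = Z_0·(Z_L + jZ_0·tanβl)/(Z_0 + jZ_L·tanβl) = 59.9 + j165 Ω
Γ_s = (Z_in − Z_s)/(Z_in + Z_s) = (-15.1 + j165)/(135 + j165), |Γ_s| = 0.778

|Γ| ≈ 0.778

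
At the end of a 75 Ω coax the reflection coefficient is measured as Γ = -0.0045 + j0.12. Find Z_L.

Z_L = Z_0·(1 + Γ)/(1 − Γ) = 75·(0.996 + j0.12)/(1 − j0.12)

Z_L ≈ 72.2 + j17.6 Ω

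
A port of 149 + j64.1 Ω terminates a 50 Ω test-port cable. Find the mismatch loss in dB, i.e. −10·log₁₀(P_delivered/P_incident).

Γ = (99 + j64.1)/(199 + j64.1), |Γ| = 0.564
|Γ|² = 0.318, so P_del/P_inc = 1 − |Γ|² = 0.682
ML = −10·log₁₀(1 − |Γ|²)

mismatch loss ≈ 1.66 dB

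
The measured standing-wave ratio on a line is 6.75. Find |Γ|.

|Γ| = (S − 1)/(S + 1) = (6.75 − 1)/(6.75 + 1) = 5.75/7.75

|Γ| ≈ 0.742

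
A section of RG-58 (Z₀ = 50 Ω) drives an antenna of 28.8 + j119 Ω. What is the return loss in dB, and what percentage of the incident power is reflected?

RL ≈ 1.44 dB; 71.7% of incident power reflected

Γ = (-21.2 + j119)/(78.8 + j119), |Γ| = 0.847
RL = −20·log₁₀(0.847) = 1.44 dB
P_refl/P_inc = |Γ|² = 0.717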